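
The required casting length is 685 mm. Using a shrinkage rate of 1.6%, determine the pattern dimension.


Formula: L_pattern = L_casting * (1 + shrinkage_rate/100)
Shrinkage factor = 1 + 1.6/100 = 1.016
L_pattern = 685 mm * 1.016 = 695.9600 mm

695.9600 mm


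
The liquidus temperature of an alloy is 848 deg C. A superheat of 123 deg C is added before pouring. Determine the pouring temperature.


Formula: T_pour = T_melt + Superheat
T_pour = 848 + 123 = 971 deg C

Answer: 971 deg C


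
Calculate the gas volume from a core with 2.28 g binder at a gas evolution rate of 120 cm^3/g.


Formula: V_gas = W_binder * gas_evolution_rate
V = 2.28 g * 120 cm^3/g = 273.6000 cm^3

273.6000 cm^3


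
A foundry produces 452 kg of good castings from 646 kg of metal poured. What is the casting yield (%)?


Formula: Casting Yield = (W_good / W_total) * 100
Yield = (452 kg / 646 kg) * 100 = 69.9690%

Final answer: 69.9690%


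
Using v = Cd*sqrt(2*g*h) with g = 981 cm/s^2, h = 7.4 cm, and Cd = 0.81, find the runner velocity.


Formula: v = Cd * sqrt(2 * g * h)  (Torricelli with discharge coefficient)
2*g*h = 2 * 981 * 7.4 = 14518.8 cm^2/s^2
sqrt(14518.8) = 120.49398 cm/s
v = 0.81 * 120.49398 = 97.6001 cm/s

97.6001 cm/s


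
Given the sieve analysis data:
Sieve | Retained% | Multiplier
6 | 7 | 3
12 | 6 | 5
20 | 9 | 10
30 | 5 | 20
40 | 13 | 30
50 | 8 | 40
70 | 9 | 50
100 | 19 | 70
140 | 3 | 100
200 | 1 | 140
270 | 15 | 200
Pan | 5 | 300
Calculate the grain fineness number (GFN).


Formula: GFN = sum(pct * multiplier) / sum(pct)
sum(pct * multiplier) = 7671
sum(pct) = 100
GFN = 7671 / 100 = 76.71

Final answer: 76.71


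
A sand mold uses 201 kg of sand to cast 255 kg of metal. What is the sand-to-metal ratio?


Formula: Sand-to-Metal Ratio = W_sand / W_metal
Ratio = 201 kg / 255 kg = 0.7882

Answer: 0.7882


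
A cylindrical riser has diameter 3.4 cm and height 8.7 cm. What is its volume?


Formula: V = pi * (D/2)^2 * H  (cylinder volume)
Radius = D/2 = 3.4/2 = 1.7 cm
V = pi * 1.7^2 * 8.7 = 78.9891 cm^3

78.9891 cm^3


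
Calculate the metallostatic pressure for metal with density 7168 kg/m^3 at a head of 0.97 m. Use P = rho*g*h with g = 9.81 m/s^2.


Formula: P = rho * g * h
rho * g = 7168 * 9.81 = 70318.08 N/m^3
P = 70318.08 * 0.97 = 68208.5376 Pa

Answer: 68208.5376 Pa


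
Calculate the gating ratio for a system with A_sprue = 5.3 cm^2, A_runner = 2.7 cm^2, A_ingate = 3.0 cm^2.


Sprue:Runner:Ingate = 1 : 2.7/5.3 : 3.0/5.3 = 1:0.51:0.57


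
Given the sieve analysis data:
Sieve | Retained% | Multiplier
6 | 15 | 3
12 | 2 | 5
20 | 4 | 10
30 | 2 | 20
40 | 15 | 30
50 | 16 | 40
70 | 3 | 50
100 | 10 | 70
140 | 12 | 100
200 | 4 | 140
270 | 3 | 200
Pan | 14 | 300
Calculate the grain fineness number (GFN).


Formula: GFN = sum(pct * multiplier) / sum(pct)
sum(pct * multiplier) = 8635
sum(pct) = 100
GFN = 8635 / 100 = 86.35

86.35


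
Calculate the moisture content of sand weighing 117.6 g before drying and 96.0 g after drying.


Formula: MC = (W_wet - W_dry) / W_wet * 100
Water mass = 117.6 - 96.0 = 21.6 g
MC = 21.6 / 117.6 * 100 = 18.3673%

Final answer: 18.3673%


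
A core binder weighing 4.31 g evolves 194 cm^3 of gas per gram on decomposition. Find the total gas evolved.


Formula: V_gas = W_binder * gas_evolution_rate
V = 4.31 g * 194 cm^3/g = 836.1400 cm^3


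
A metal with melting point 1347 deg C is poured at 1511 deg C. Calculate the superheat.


Formula: Superheat = T_pour - T_melt
Superheat = 1511 - 1347 = 164 deg C

Answer: 164 deg C


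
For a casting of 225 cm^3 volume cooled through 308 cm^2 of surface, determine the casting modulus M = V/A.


Formula: Casting Modulus M = V / A
M = 225 cm^3 / 308 cm^2 = 0.7305 cm

Final answer: 0.7305 cm


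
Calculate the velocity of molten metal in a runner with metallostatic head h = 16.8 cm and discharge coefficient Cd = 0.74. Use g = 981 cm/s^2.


Formula: v = Cd * sqrt(2 * g * h)  (Torricelli with discharge coefficient)
2*g*h = 2 * 981 * 16.8 = 32961.6 cm^2/s^2
sqrt(32961.6) = 181.55330 cm/s
v = 0.74 * 181.55330 = 134.3494 cm/s

Final answer: 134.3494 cm/s


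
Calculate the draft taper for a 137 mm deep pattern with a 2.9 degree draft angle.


Formula: taper = depth * tan(draft_angle)
tan(2.9 deg) = 0.0506578
taper = 137 mm * 0.0506578 = 6.9401 mm


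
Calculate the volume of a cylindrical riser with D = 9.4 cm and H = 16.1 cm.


Formula: V = pi * (D/2)^2 * H  (cylinder volume)
Radius = D/2 = 9.4/2 = 4.7 cm
V = pi * 4.7^2 * 16.1 = 1117.3043 cm^3

Answer: 1117.3043 cm^3


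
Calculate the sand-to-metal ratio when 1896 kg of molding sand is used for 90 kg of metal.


Formula: Sand-to-Metal Ratio = W_sand / W_metal
Ratio = 1896 kg / 90 kg = 21.0667


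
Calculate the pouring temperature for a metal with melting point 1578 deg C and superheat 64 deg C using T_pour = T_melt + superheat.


Formula: T_pour = T_melt + Superheat
T_pour = 1578 + 64 = 1642 deg C

1642 deg C


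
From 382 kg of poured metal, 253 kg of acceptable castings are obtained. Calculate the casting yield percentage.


Formula: Casting Yield = (W_good / W_total) * 100
Yield = (253 kg / 382 kg) * 100 = 66.2304%

Final answer: 66.2304%


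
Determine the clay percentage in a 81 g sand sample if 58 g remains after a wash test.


Formula: Clay% = (W_total - W_washed) / W_total * 100
Clay mass = 81 - 58 = 23 g
Clay% = 23 / 81 * 100 = 28.3951%

28.3951%


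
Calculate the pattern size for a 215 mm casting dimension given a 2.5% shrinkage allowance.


Formula: L_pattern = L_casting * (1 + shrinkage_rate/100)
Shrinkage factor = 1 + 2.5/100 = 1.025
L_pattern = 215 mm * 1.025 = 220.3750 mm


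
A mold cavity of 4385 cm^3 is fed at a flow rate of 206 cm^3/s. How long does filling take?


Formula: t_fill = V_mold / Q_flow
t = 4385 cm^3 / 206 cm^3/s = 21.2864 s

Answer: 21.2864 s


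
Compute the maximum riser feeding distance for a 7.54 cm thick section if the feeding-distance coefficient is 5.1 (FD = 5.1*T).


Formula: FD = 5.1 * T  (riser feeding-distance rule)
FD = 5.1 * 7.54 cm = 38.4540 cm

Answer: 38.4540 cm


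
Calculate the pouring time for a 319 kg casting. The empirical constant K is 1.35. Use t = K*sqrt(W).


Formula: t = K * sqrt(W)
sqrt(W) = sqrt(319) = 17.86057
t = 1.35 * 17.86057 = 24.1118 s


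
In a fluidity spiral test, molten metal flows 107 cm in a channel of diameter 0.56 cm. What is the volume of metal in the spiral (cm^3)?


Formula: V = pi * (d/2)^2 * L  (cylinder volume)
Radius = 0.56/2 = 0.28 cm
V = pi * 0.28^2 * 107 = 26.3542 cm^3

Answer: 26.3542 cm^3


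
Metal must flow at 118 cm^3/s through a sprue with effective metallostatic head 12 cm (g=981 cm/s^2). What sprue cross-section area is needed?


Formula: v = sqrt(2*g*h), A = Q/v
Velocity: v = sqrt(2 * 981 * 12) = sqrt(23544) = 153.4405 cm/s
Sprue area: A = Q / v = 118 / 153.4405 = 0.7690 cm^2


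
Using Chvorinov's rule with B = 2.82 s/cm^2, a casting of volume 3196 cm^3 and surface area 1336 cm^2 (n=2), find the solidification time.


Formula: t_s = B * (V/A)^n  (Chvorinov's rule, n=2)
Modulus M = V/A = 3196/1336 = 2.392216 cm
M^2 = 2.392216^2 = 5.722697 cm^2
t_s = 2.82 * 5.722697 = 16.1380 s

Final answer: 16.1380 s


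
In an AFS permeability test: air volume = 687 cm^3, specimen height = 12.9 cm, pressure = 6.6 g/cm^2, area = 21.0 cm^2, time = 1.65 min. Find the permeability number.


Formula: Permeability Number P = (V * H) / (p * A * t)
Numerator: V * H = 687 * 12.9 = 8862.3
Denominator: p * A * t = 6.6 * 21.0 * 1.65 = 228.69
P = 8862.3 / 228.69 = 38.7525


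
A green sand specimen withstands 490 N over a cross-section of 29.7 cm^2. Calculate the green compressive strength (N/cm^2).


Formula: Compressive Strength = Force / Area
Strength = 490 N / 29.7 cm^2 = 16.4983 N/cm^2

Answer: 16.4983 N/cm^2


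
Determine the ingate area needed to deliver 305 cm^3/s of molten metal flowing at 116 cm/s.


Formula: A_ingate = Q / v  (continuity equation)
A = 305 cm^3/s / 116 cm/s = 2.6293 cm^2

2.6293 cm^2


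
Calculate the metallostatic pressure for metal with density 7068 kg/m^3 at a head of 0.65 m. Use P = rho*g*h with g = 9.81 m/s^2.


Formula: P = rho * g * h
rho * g = 7068 * 9.81 = 69337.08 N/m^3
P = 69337.08 * 0.65 = 45069.1020 Pa

45069.1020 Pa


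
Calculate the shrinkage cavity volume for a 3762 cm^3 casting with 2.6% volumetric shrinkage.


Formula: V_shrink = V_casting * shrinkage_pct / 100
V_shrink = 3762 cm^3 * 2.6 / 100 = 97.8120 cm^3


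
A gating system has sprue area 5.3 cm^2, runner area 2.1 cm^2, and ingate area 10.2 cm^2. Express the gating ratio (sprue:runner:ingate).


Sprue:Runner:Ingate = 1 : 2.1/5.3 : 10.2/5.3 = 1:0.40:1.92

1:0.40:1.92


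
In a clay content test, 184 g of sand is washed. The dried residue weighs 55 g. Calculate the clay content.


Formula: Clay% = (W_total - W_washed) / W_total * 100
Clay mass = 184 - 55 = 129 g
Clay% = 129 / 184 * 100 = 70.1087%


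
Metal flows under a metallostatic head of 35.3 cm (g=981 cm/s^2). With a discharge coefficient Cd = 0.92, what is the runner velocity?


Formula: v = Cd * sqrt(2 * g * h)  (Torricelli with discharge coefficient)
2*g*h = 2 * 981 * 35.3 = 69258.6 cm^2/s^2
sqrt(69258.6) = 263.17029 cm/s
v = 0.92 * 263.17029 = 242.1167 cm/s


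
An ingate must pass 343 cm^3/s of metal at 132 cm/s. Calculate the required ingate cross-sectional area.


Formula: A_ingate = Q / v  (continuity equation)
A = 343 cm^3/s / 132 cm/s = 2.5985 cm^2

2.5985 cm^2


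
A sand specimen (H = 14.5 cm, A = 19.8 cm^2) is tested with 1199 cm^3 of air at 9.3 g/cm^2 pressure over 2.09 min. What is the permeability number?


Formula: Permeability Number P = (V * H) / (p * A * t)
Numerator: V * H = 1199 * 14.5 = 17385.5
Denominator: p * A * t = 9.3 * 19.8 * 2.09 = 384.8526
P = 17385.5 / 384.8526 = 45.1744

45.1744


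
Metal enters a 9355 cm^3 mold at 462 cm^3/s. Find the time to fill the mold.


Formula: t_fill = V_mold / Q_flow
t = 9355 cm^3 / 462 cm^3/s = 20.2489 s

Answer: 20.2489 s


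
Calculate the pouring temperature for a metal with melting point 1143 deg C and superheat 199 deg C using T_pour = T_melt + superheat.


Formula: T_pour = T_melt + Superheat
T_pour = 1143 + 199 = 1342 deg C

Final answer: 1342 deg C


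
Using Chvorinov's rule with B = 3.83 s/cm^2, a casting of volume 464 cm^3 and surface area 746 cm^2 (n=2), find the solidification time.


Formula: t_s = B * (V/A)^n  (Chvorinov's rule, n=2)
Modulus M = V/A = 464/746 = 0.621984 cm
M^2 = 0.621984^2 = 0.386864 cm^2
t_s = 3.83 * 0.386864 = 1.4817 s

1.4817 s


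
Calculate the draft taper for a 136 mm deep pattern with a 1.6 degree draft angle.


Formula: taper = depth * tan(draft_angle)
tan(1.6 deg) = 0.0279325
taper = 136 mm * 0.0279325 = 3.7988 mm

Final answer: 3.7988 mm


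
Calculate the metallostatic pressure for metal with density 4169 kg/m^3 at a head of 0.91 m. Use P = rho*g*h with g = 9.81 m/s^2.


Formula: P = rho * g * h
rho * g = 4169 * 9.81 = 40897.89 N/m^3
P = 40897.89 * 0.91 = 37217.0799 Pa

Answer: 37217.0799 Pa


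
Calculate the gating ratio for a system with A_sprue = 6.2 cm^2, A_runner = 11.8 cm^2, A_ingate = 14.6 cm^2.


Sprue:Runner:Ingate = 1 : 11.8/6.2 : 14.6/6.2 = 1:1.90:2.35

Final answer: 1:1.90:2.35


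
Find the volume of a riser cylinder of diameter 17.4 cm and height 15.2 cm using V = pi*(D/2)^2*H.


Formula: V = pi * (D/2)^2 * H  (cylinder volume)
Radius = D/2 = 17.4/2 = 8.7 cm
V = pi * 8.7^2 * 15.2 = 3614.3646 cm^3

Answer: 3614.3646 cm^3


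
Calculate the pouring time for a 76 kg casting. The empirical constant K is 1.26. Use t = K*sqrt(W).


Formula: t = K * sqrt(W)
sqrt(W) = sqrt(76) = 8.71780
t = 1.26 * 8.71780 = 10.9844 s

Answer: 10.9844 s


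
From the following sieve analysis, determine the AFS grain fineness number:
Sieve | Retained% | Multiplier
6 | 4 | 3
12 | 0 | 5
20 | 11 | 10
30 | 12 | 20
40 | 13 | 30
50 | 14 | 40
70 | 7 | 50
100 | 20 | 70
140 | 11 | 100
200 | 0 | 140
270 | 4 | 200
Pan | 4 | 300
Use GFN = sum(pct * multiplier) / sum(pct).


Formula: GFN = sum(pct * multiplier) / sum(pct)
sum(pct * multiplier) = 6162
sum(pct) = 100
GFN = 6162 / 100 = 61.62


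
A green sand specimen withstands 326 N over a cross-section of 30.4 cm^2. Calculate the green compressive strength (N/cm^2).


Formula: Compressive Strength = Force / Area
Strength = 326 N / 30.4 cm^2 = 10.7237 N/cm^2

Final answer: 10.7237 N/cm^2


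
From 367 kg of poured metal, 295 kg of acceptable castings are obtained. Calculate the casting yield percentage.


Formula: Casting Yield = (W_good / W_total) * 100
Yield = (295 kg / 367 kg) * 100 = 80.3815%


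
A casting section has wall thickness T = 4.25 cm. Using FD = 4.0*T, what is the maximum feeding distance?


Formula: FD = 4.0 * T  (riser feeding-distance rule)
FD = 4.0 * 4.25 cm = 17.0000 cm


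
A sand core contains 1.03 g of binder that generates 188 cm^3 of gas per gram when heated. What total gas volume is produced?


Formula: V_gas = W_binder * gas_evolution_rate
V = 1.03 g * 188 cm^3/g = 193.6400 cm^3

193.6400 cm^3


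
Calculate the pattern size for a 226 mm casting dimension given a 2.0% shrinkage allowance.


Formula: L_pattern = L_casting * (1 + shrinkage_rate/100)
Shrinkage factor = 1 + 2.0/100 = 1.02
L_pattern = 226 mm * 1.02 = 230.5200 mm

Final answer: 230.5200 mm


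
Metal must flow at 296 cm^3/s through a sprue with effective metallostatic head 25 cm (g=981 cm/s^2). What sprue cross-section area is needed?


Formula: v = sqrt(2*g*h), A = Q/v
Velocity: v = sqrt(2 * 981 * 25) = sqrt(49050) = 221.4723 cm/s
Sprue area: A = Q / v = 296 / 221.4723 = 1.3365 cm^2

Final answer: 1.3365 cm^2


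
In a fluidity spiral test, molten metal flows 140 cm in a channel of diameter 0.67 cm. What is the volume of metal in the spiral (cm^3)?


Formula: V = pi * (d/2)^2 * L  (cylinder volume)
Radius = 0.67/2 = 0.335 cm
V = pi * 0.335^2 * 140 = 49.3591 cm^3

Final answer: 49.3591 cm^3


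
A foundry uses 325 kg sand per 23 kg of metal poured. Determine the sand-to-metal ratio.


Formula: Sand-to-Metal Ratio = W_sand / W_metal
Ratio = 325 kg / 23 kg = 14.1304


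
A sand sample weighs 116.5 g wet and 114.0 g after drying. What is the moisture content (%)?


Formula: MC = (W_wet - W_dry) / W_wet * 100
Water mass = 116.5 - 114.0 = 2.5 g
MC = 2.5 / 116.5 * 100 = 2.1459%

Answer: 2.1459%


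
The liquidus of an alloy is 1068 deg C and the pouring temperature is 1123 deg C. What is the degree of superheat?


Formula: Superheat = T_pour - T_melt
Superheat = 1123 - 1068 = 55 deg C

55 deg C


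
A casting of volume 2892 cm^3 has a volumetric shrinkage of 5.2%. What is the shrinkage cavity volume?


Formula: V_shrink = V_casting * shrinkage_pct / 100
V_shrink = 2892 cm^3 * 5.2 / 100 = 150.3840 cm^3

150.3840 cm^3


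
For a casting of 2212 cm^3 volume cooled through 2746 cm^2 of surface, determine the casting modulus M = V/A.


Formula: Casting Modulus M = V / A
M = 2212 cm^3 / 2746 cm^2 = 0.8055 cm

Final answer: 0.8055 cm


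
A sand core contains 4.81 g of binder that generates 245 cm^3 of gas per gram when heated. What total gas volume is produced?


Formula: V_gas = W_binder * gas_evolution_rate
V = 4.81 g * 245 cm^3/g = 1178.4500 cm^3

Answer: 1178.4500 cm^3


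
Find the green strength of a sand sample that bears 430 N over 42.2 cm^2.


Formula: Compressive Strength = Force / Area
Strength = 430 N / 42.2 cm^2 = 10.1896 N/cm^2

Final answer: 10.1896 N/cm^2


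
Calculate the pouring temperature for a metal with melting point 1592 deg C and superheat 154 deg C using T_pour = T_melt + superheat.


Formula: T_pour = T_melt + Superheat
T_pour = 1592 + 154 = 1746 deg C

Answer: 1746 deg C


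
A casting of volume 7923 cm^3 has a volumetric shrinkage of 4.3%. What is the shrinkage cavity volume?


Formula: V_shrink = V_casting * shrinkage_pct / 100
V_shrink = 7923 cm^3 * 4.3 / 100 = 340.6890 cm^3

Final answer: 340.6890 cm^3


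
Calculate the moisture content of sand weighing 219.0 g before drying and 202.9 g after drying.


Formula: MC = (W_wet - W_dry) / W_wet * 100
Water mass = 219.0 - 202.9 = 16.1 g
MC = 16.1 / 219.0 * 100 = 7.3516%

7.3516%


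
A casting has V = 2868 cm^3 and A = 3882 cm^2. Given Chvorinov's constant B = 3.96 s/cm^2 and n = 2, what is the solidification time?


Formula: t_s = B * (V/A)^n  (Chvorinov's rule, n=2)
Modulus M = V/A = 2868/3882 = 0.738794 cm
M^2 = 0.738794^2 = 0.545817 cm^2
t_s = 3.96 * 0.545817 = 2.1614 s

Answer: 2.1614 s


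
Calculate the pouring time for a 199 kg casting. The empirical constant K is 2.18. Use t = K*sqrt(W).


Formula: t = K * sqrt(W)
sqrt(W) = sqrt(199) = 14.10674
t = 2.18 * 14.10674 = 30.7527 s


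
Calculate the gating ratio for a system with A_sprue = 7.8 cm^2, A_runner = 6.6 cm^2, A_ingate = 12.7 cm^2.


Sprue:Runner:Ingate = 1 : 6.6/7.8 : 12.7/7.8 = 1:0.85:1.63


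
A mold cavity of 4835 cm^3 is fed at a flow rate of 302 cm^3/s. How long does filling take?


Formula: t_fill = V_mold / Q_flow
t = 4835 cm^3 / 302 cm^3/s = 16.0099 s

Answer: 16.0099 s


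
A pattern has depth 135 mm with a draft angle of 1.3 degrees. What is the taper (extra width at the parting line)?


Formula: taper = depth * tan(draft_angle)
tan(1.3 deg) = 0.0226932
taper = 135 mm * 0.0226932 = 3.0636 mm


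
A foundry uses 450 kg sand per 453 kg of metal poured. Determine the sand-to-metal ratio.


Formula: Sand-to-Metal Ratio = W_sand / W_metal
Ratio = 450 kg / 453 kg = 0.9934


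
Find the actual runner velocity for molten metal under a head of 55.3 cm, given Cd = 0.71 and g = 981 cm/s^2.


Formula: v = Cd * sqrt(2 * g * h)  (Torricelli with discharge coefficient)
2*g*h = 2 * 981 * 55.3 = 108498.6 cm^2/s^2
sqrt(108498.6) = 329.39126 cm/s
v = 0.71 * 329.39126 = 233.8678 cm/s


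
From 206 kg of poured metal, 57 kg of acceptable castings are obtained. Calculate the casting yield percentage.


Formula: Casting Yield = (W_good / W_total) * 100
Yield = (57 kg / 206 kg) * 100 = 27.6699%


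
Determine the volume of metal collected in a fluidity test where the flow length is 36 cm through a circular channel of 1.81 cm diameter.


Formula: V = pi * (d/2)^2 * L  (cylinder volume)
Radius = 1.81/2 = 0.905 cm
V = pi * 0.905^2 * 36 = 92.6295 cm^3

Final answer: 92.6295 cm^3


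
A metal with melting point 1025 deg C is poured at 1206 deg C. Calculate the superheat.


Formula: Superheat = T_pour - T_melt
Superheat = 1206 - 1025 = 181 deg C

Answer: 181 deg C


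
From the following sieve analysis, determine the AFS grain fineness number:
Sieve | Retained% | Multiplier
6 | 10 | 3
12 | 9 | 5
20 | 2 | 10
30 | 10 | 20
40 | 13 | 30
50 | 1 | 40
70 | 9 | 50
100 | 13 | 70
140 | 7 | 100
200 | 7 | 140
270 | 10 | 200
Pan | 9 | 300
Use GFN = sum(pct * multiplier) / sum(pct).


Formula: GFN = sum(pct * multiplier) / sum(pct)
sum(pct * multiplier) = 8465
sum(pct) = 100
GFN = 8465 / 100 = 84.65

Answer: 84.65


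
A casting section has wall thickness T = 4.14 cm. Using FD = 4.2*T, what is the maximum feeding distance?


Formula: FD = 4.2 * T  (riser feeding-distance rule)
FD = 4.2 * 4.14 cm = 17.3880 cm

Final answer: 17.3880 cm


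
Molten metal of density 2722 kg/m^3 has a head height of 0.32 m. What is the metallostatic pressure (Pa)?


Formula: P = rho * g * h
rho * g = 2722 * 9.81 = 26702.82 N/m^3
P = 26702.82 * 0.32 = 8544.9024 Pa


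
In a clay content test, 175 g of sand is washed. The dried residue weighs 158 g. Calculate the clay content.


Formula: Clay% = (W_total - W_washed) / W_total * 100
Clay mass = 175 - 158 = 17 g
Clay% = 17 / 175 * 100 = 9.7143%


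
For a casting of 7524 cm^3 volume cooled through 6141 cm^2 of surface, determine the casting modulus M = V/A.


Formula: Casting Modulus M = V / A
M = 7524 cm^3 / 6141 cm^2 = 1.2252 cm

1.2252 cm


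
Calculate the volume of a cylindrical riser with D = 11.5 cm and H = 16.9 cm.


Formula: V = pi * (D/2)^2 * H  (cylinder volume)
Radius = D/2 = 11.5/2 = 5.75 cm
V = pi * 5.75^2 * 16.9 = 1755.3845 cm^3

Answer: 1755.3845 cm^3


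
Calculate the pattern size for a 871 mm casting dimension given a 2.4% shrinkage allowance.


Formula: L_pattern = L_casting * (1 + shrinkage_rate/100)
Shrinkage factor = 1 + 2.4/100 = 1.024
L_pattern = 871 mm * 1.024 = 891.9040 mm


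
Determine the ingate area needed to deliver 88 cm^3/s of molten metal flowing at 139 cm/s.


Formula: A_ingate = Q / v  (continuity equation)
A = 88 cm^3/s / 139 cm/s = 0.6331 cm^2

Final answer: 0.6331 cm^2


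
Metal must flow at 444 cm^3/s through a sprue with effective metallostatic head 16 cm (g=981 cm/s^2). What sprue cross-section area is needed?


Formula: v = sqrt(2*g*h), A = Q/v
Velocity: v = sqrt(2 * 981 * 16) = sqrt(31392) = 177.1779 cm/s
Sprue area: A = Q / v = 444 / 177.1779 = 2.5060 cm^2

Answer: 2.5060 cm^2


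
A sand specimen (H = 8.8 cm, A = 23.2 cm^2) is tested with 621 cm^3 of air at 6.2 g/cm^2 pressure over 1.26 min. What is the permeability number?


Formula: Permeability Number P = (V * H) / (p * A * t)
Numerator: V * H = 621 * 8.8 = 5464.8
Denominator: p * A * t = 6.2 * 23.2 * 1.26 = 181.2384
P = 5464.8 / 181.2384 = 30.1526


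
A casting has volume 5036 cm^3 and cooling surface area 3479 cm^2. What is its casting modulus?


Formula: Casting Modulus M = V / A
M = 5036 cm^3 / 3479 cm^2 = 1.4475 cm


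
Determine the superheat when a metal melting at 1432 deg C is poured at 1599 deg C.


Formula: Superheat = T_pour - T_melt
Superheat = 1599 - 1432 = 167 deg C

Answer: 167 deg C


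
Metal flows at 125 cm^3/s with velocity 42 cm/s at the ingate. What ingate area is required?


Formula: A_ingate = Q / v  (continuity equation)
A = 125 cm^3/s / 42 cm/s = 2.9762 cm^2


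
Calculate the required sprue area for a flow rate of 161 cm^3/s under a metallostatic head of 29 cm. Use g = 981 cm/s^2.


Formula: v = sqrt(2*g*h), A = Q/v
Velocity: v = sqrt(2 * 981 * 29) = sqrt(56898) = 238.5330 cm/s
Sprue area: A = Q / v = 161 / 238.5330 = 0.6750 cm^2

Final answer: 0.6750 cm^2


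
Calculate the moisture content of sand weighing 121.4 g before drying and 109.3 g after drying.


Formula: MC = (W_wet - W_dry) / W_wet * 100
Water mass = 121.4 - 109.3 = 12.1 g
MC = 12.1 / 121.4 * 100 = 9.9671%

Final answer: 9.9671%


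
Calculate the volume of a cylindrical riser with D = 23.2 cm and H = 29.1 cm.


Formula: V = pi * (D/2)^2 * H  (cylinder volume)
Radius = D/2 = 23.2/2 = 11.6 cm
V = pi * 11.6^2 * 29.1 = 12301.5218 cm^3

Answer: 12301.5218 cm^3


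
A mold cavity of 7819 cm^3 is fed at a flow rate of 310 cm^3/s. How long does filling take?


Formula: t_fill = V_mold / Q_flow
t = 7819 cm^3 / 310 cm^3/s = 25.2226 s

Final answer: 25.2226 s


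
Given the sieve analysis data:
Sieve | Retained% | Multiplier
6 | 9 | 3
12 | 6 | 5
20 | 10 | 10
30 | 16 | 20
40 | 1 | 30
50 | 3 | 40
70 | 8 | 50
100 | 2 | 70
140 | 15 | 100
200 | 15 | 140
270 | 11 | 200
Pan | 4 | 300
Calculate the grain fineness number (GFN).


Formula: GFN = sum(pct * multiplier) / sum(pct)
sum(pct * multiplier) = 8167
sum(pct) = 100
GFN = 8167 / 100 = 81.67

Final answer: 81.67


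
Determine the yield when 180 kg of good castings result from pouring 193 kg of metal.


Formula: Casting Yield = (W_good / W_total) * 100
Yield = (180 kg / 193 kg) * 100 = 93.2642%


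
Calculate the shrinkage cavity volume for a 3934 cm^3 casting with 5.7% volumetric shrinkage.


Formula: V_shrink = V_casting * shrinkage_pct / 100
V_shrink = 3934 cm^3 * 5.7 / 100 = 224.2380 cm^3


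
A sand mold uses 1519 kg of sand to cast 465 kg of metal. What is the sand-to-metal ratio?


Formula: Sand-to-Metal Ratio = W_sand / W_metal
Ratio = 1519 kg / 465 kg = 3.2667

Answer: 3.2667


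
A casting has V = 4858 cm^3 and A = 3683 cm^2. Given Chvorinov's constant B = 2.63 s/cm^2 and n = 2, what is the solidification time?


Formula: t_s = B * (V/A)^n  (Chvorinov's rule, n=2)
Modulus M = V/A = 4858/3683 = 1.319033 cm
M^2 = 1.319033^2 = 1.739848 cm^2
t_s = 2.63 * 1.739848 = 4.5758 s


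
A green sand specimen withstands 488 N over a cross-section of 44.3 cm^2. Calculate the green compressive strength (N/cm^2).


Formula: Compressive Strength = Force / Area
Strength = 488 N / 44.3 cm^2 = 11.0158 N/cm^2

Answer: 11.0158 N/cm^2


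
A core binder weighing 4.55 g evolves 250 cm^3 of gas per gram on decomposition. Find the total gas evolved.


Formula: V_gas = W_binder * gas_evolution_rate
V = 4.55 g * 250 cm^3/g = 1137.5000 cm^3

Final answer: 1137.5000 cm^3


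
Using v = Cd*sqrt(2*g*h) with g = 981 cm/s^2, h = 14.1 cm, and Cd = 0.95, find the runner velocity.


Formula: v = Cd * sqrt(2 * g * h)  (Torricelli with discharge coefficient)
2*g*h = 2 * 981 * 14.1 = 27664.2 cm^2/s^2
sqrt(27664.2) = 166.32558 cm/s
v = 0.95 * 166.32558 = 158.0093 cm/s

Answer: 158.0093 cm/s


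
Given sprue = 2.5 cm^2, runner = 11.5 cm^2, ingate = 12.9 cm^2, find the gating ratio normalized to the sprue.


Sprue:Runner:Ingate = 1 : 11.5/2.5 : 12.9/2.5 = 1:4.60:5.16

Answer: 1:4.60:5.16


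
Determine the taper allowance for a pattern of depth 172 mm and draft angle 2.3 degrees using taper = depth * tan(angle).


Formula: taper = depth * tan(draft_angle)
tan(2.3 deg) = 0.0401641
taper = 172 mm * 0.0401641 = 6.9082 mm

Answer: 6.9082 mm


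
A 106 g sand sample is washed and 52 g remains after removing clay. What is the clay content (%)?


Formula: Clay% = (W_total - W_washed) / W_total * 100
Clay mass = 106 - 52 = 54 g
Clay% = 54 / 106 * 100 = 50.9434%


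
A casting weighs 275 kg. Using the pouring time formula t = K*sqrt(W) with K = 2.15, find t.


Formula: t = K * sqrt(W)
sqrt(W) = sqrt(275) = 16.58312
t = 2.15 * 16.58312 = 35.6537 s

Answer: 35.6537 s


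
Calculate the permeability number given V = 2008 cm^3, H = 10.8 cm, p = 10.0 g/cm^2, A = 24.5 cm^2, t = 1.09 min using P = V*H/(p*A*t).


Formula: Permeability Number P = (V * H) / (p * A * t)
Numerator: V * H = 2008 * 10.8 = 21686.4
Denominator: p * A * t = 10.0 * 24.5 * 1.09 = 267.05
P = 21686.4 / 267.05 = 81.2073

Answer: 81.2073


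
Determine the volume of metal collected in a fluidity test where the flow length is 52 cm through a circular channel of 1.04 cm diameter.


Formula: V = pi * (d/2)^2 * L  (cylinder volume)
Radius = 1.04/2 = 0.52 cm
V = pi * 0.52^2 * 52 = 44.1733 cm^3

44.1733 cm^3


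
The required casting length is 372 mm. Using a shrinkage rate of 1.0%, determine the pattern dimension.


Formula: L_pattern = L_casting * (1 + shrinkage_rate/100)
Shrinkage factor = 1 + 1.0/100 = 1.01
L_pattern = 372 mm * 1.01 = 375.7200 mm

375.7200 mm


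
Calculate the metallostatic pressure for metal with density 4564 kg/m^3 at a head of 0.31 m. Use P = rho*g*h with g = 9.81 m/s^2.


Formula: P = rho * g * h
rho * g = 4564 * 9.81 = 44772.84 N/m^3
P = 44772.84 * 0.31 = 13879.5804 Pa

Answer: 13879.5804 Pa


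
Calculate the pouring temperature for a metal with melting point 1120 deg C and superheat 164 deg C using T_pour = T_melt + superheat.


Formula: T_pour = T_melt + Superheat
T_pour = 1120 + 164 = 1284 deg C


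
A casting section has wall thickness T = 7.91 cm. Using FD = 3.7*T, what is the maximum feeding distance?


Formula: FD = 3.7 * T  (riser feeding-distance rule)
FD = 3.7 * 7.91 cm = 29.2670 cm

Answer: 29.2670 cm


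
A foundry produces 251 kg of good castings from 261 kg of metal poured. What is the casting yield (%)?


Formula: Casting Yield = (W_good / W_total) * 100
Yield = (251 kg / 261 kg) * 100 = 96.1686%

96.1686%


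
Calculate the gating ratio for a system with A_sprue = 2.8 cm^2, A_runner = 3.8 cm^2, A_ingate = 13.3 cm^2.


Sprue:Runner:Ingate = 1 : 3.8/2.8 : 13.3/2.8 = 1:1.36:4.75

1:1.36:4.75


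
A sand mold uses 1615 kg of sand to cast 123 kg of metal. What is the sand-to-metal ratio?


Formula: Sand-to-Metal Ratio = W_sand / W_metal
Ratio = 1615 kg / 123 kg = 13.1301

13.1301


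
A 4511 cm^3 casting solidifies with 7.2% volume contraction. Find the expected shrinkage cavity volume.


Formula: V_shrink = V_casting * shrinkage_pct / 100
V_shrink = 4511 cm^3 * 7.2 / 100 = 324.7920 cm^3

Answer: 324.7920 cm^3


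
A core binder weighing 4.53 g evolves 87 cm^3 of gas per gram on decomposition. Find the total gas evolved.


Formula: V_gas = W_binder * gas_evolution_rate
V = 4.53 g * 87 cm^3/g = 394.1100 cm^3

394.1100 cm^3


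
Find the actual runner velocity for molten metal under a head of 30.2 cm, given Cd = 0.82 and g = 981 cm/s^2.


Formula: v = Cd * sqrt(2 * g * h)  (Torricelli with discharge coefficient)
2*g*h = 2 * 981 * 30.2 = 59252.4 cm^2/s^2
sqrt(59252.4) = 243.41816 cm/s
v = 0.82 * 243.41816 = 199.6029 cm/s

Answer: 199.6029 cm/s


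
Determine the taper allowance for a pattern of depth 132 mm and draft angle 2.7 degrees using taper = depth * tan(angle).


Formula: taper = depth * tan(draft_angle)
tan(2.7 deg) = 0.0471588
taper = 132 mm * 0.0471588 = 6.2250 mm

Answer: 6.2250 mm


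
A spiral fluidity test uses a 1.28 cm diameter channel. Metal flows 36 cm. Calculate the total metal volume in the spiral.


Formula: V = pi * (d/2)^2 * L  (cylinder volume)
Radius = 1.28/2 = 0.64 cm
V = pi * 0.64^2 * 36 = 46.3247 cm^3


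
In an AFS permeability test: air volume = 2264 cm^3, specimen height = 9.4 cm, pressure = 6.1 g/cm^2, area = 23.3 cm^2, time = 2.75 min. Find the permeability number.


Formula: Permeability Number P = (V * H) / (p * A * t)
Numerator: V * H = 2264 * 9.4 = 21281.6
Denominator: p * A * t = 6.1 * 23.3 * 2.75 = 390.8575
P = 21281.6 / 390.8575 = 54.4485

54.4485


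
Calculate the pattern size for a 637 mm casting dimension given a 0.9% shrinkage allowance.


Formula: L_pattern = L_casting * (1 + shrinkage_rate/100)
Shrinkage factor = 1 + 0.9/100 = 1.009
L_pattern = 637 mm * 1.009 = 642.7330 mm

642.7330 mm


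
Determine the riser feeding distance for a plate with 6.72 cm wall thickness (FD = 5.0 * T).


Formula: FD = 5.0 * T  (riser feeding-distance rule)
FD = 5.0 * 6.72 cm = 33.6000 cm


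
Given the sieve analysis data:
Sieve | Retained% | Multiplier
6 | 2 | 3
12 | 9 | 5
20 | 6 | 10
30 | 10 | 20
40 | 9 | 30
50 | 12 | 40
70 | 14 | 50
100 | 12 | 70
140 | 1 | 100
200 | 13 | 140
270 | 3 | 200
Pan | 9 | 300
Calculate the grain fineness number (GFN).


Formula: GFN = sum(pct * multiplier) / sum(pct)
sum(pct * multiplier) = 7821
sum(pct) = 100
GFN = 7821 / 100 = 78.21


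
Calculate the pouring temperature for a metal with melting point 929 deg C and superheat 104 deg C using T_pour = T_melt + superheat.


Formula: T_pour = T_melt + Superheat
T_pour = 929 + 104 = 1033 deg C

Answer: 1033 deg C


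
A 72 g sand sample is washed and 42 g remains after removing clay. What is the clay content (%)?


Formula: Clay% = (W_total - W_washed) / W_total * 100
Clay mass = 72 - 42 = 30 g
Clay% = 30 / 72 * 100 = 41.6667%

Final answer: 41.6667%


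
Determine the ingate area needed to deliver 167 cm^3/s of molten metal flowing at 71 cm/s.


Formula: A_ingate = Q / v  (continuity equation)
A = 167 cm^3/s / 71 cm/s = 2.3521 cm^2


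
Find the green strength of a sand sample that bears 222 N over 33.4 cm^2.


Formula: Compressive Strength = Force / Area
Strength = 222 N / 33.4 cm^2 = 6.6467 N/cm^2

Answer: 6.6467 N/cm^2


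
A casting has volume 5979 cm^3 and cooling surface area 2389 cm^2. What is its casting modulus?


Formula: Casting Modulus M = V / A
M = 5979 cm^3 / 2389 cm^2 = 2.5027 cm

Final answer: 2.5027 cm


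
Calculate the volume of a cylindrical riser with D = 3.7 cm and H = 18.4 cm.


Formula: V = pi * (D/2)^2 * H  (cylinder volume)
Radius = D/2 = 3.7/2 = 1.85 cm
V = pi * 1.85^2 * 18.4 = 197.8387 cm^3

Answer: 197.8387 cm^3


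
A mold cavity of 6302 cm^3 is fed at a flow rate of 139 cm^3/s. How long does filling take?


Formula: t_fill = V_mold / Q_flow
t = 6302 cm^3 / 139 cm^3/s = 45.3381 s

Final answer: 45.3381 s


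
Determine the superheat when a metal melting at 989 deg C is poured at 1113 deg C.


Formula: Superheat = T_pour - T_melt
Superheat = 1113 - 989 = 124 deg C

Answer: 124 deg C


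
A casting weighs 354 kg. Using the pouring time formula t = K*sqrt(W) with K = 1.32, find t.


Formula: t = K * sqrt(W)
sqrt(W) = sqrt(354) = 18.81489
t = 1.32 * 18.81489 = 24.8357 s

Answer: 24.8357 s


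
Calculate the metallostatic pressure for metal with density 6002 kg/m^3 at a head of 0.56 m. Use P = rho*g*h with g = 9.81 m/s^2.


Formula: P = rho * g * h
rho * g = 6002 * 9.81 = 58879.62 N/m^3
P = 58879.62 * 0.56 = 32972.5872 Pa

32972.5872 Pa


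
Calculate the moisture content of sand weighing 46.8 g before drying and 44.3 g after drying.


Formula: MC = (W_wet - W_dry) / W_wet * 100
Water mass = 46.8 - 44.3 = 2.5 g
MC = 2.5 / 46.8 * 100 = 5.3419%

5.3419%


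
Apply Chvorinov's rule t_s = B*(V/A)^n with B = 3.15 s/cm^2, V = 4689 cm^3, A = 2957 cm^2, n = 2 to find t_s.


Formula: t_s = B * (V/A)^n  (Chvorinov's rule, n=2)
Modulus M = V/A = 4689/2957 = 1.585729 cm
M^2 = 1.585729^2 = 2.514536 cm^2
t_s = 3.15 * 2.514536 = 7.9208 s

Final answer: 7.9208 s


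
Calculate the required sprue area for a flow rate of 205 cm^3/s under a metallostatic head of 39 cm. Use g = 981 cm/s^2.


Formula: v = sqrt(2*g*h), A = Q/v
Velocity: v = sqrt(2 * 981 * 39) = sqrt(76518) = 276.6189 cm/s
Sprue area: A = Q / v = 205 / 276.6189 = 0.7411 cm^2

Final answer: 0.7411 cm^2


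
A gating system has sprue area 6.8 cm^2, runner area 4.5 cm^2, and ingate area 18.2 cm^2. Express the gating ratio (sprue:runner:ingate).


Sprue:Runner:Ingate = 1 : 4.5/6.8 : 18.2/6.8 = 1:0.66:2.68

Final answer: 1:0.66:2.68


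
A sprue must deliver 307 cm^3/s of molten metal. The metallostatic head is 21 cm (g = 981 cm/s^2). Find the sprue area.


Formula: v = sqrt(2*g*h), A = Q/v
Velocity: v = sqrt(2 * 981 * 21) = sqrt(41202) = 202.9828 cm/s
Sprue area: A = Q / v = 307 / 202.9828 = 1.5124 cm^2

1.5124 cm^2


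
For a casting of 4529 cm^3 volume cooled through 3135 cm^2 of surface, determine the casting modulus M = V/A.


Formula: Casting Modulus M = V / A
M = 4529 cm^3 / 3135 cm^2 = 1.4447 cm


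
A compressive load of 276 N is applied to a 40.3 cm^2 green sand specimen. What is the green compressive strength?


Formula: Compressive Strength = Force / Area
Strength = 276 N / 40.3 cm^2 = 6.8486 N/cm^2

Final answer: 6.8486 N/cm^2


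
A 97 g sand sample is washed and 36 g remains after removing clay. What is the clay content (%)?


Formula: Clay% = (W_total - W_washed) / W_total * 100
Clay mass = 97 - 36 = 61 g
Clay% = 61 / 97 * 100 = 62.8866%

Answer: 62.8866%


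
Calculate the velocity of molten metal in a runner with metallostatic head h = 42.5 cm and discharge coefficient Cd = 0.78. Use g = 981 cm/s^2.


Formula: v = Cd * sqrt(2 * g * h)  (Torricelli with discharge coefficient)
2*g*h = 2 * 981 * 42.5 = 83385.0 cm^2/s^2
sqrt(83385.0) = 288.76461 cm/s
v = 0.78 * 288.76461 = 225.2364 cm/s

225.2364 cm/s


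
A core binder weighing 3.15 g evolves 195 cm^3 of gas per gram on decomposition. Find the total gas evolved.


Formula: V_gas = W_binder * gas_evolution_rate
V = 3.15 g * 195 cm^3/g = 614.2500 cm^3

614.2500 cm^3


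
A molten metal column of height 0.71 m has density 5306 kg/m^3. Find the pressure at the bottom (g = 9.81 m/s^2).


Formula: P = rho * g * h
rho * g = 5306 * 9.81 = 52051.86 N/m^3
P = 52051.86 * 0.71 = 36956.8206 Pa

Answer: 36956.8206 Pa


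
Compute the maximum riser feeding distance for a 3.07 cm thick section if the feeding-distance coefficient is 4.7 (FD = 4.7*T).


Formula: FD = 4.7 * T  (riser feeding-distance rule)
FD = 4.7 * 3.07 cm = 14.4290 cm


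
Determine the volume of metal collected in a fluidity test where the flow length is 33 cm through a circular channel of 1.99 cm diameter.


Formula: V = pi * (d/2)^2 * L  (cylinder volume)
Radius = 1.99/2 = 0.995 cm
V = pi * 0.995^2 * 33 = 102.6384 cm^3


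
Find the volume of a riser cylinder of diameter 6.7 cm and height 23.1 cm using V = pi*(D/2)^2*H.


Formula: V = pi * (D/2)^2 * H  (cylinder volume)
Radius = D/2 = 6.7/2 = 3.35 cm
V = pi * 3.35^2 * 23.1 = 814.4257 cm^3


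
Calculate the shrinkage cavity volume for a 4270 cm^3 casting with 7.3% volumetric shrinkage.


Formula: V_shrink = V_casting * shrinkage_pct / 100
V_shrink = 4270 cm^3 * 7.3 / 100 = 311.7100 cm^3

311.7100 cm^3


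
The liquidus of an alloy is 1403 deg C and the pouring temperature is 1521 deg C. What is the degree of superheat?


Formula: Superheat = T_pour - T_melt
Superheat = 1521 - 1403 = 118 deg C

Answer: 118 deg C


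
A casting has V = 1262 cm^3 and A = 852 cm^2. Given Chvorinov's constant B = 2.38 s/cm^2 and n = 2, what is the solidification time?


Formula: t_s = B * (V/A)^n  (Chvorinov's rule, n=2)
Modulus M = V/A = 1262/852 = 1.481221 cm
M^2 = 1.481221^2 = 2.194016 cm^2
t_s = 2.38 * 2.194016 = 5.2218 s

Answer: 5.2218 s


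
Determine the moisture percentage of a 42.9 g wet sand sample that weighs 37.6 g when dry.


Formula: MC = (W_wet - W_dry) / W_wet * 100
Water mass = 42.9 - 37.6 = 5.3 g
MC = 5.3 / 42.9 * 100 = 12.3543%

Answer: 12.3543%


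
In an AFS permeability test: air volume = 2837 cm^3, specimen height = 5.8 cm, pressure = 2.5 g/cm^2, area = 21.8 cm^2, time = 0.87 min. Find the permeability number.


Formula: Permeability Number P = (V * H) / (p * A * t)
Numerator: V * H = 2837 * 5.8 = 16454.6
Denominator: p * A * t = 2.5 * 21.8 * 0.87 = 47.415
P = 16454.6 / 47.415 = 347.0336

Answer: 347.0336


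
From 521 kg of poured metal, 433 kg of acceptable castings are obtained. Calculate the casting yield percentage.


Formula: Casting Yield = (W_good / W_total) * 100
Yield = (433 kg / 521 kg) * 100 = 83.1094%

Answer: 83.1094%


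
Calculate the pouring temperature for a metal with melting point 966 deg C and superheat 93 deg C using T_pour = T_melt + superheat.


Formula: T_pour = T_melt + Superheat
T_pour = 966 + 93 = 1059 deg C

Final answer: 1059 deg C


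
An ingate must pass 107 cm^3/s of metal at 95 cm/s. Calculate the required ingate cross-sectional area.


Formula: A_ingate = Q / v  (continuity equation)
A = 107 cm^3/s / 95 cm/s = 1.1263 cm^2

Answer: 1.1263 cm^2


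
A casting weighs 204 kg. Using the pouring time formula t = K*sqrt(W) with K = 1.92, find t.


Formula: t = K * sqrt(W)
sqrt(W) = sqrt(204) = 14.28286
t = 1.92 * 14.28286 = 27.4231 s

Answer: 27.4231 s


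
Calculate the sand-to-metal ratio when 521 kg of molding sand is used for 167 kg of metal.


Formula: Sand-to-Metal Ratio = W_sand / W_metal
Ratio = 521 kg / 167 kg = 3.1198

Answer: 3.1198


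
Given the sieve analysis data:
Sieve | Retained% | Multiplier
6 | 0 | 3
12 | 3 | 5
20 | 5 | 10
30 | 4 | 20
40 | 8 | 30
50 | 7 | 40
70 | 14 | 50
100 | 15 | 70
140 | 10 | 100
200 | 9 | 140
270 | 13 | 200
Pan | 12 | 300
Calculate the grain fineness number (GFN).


Formula: GFN = sum(pct * multiplier) / sum(pct)
sum(pct * multiplier) = 10875
sum(pct) = 100
GFN = 10875 / 100 = 108.75

Answer: 108.75


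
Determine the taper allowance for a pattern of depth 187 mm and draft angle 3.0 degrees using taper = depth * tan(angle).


Formula: taper = depth * tan(draft_angle)
tan(3.0 deg) = 0.0524078
taper = 187 mm * 0.0524078 = 9.8003 mm

Answer: 9.8003 mm


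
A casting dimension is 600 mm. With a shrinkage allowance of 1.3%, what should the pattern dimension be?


Formula: L_pattern = L_casting * (1 + shrinkage_rate/100)
Shrinkage factor = 1 + 1.3/100 = 1.013
L_pattern = 600 mm * 1.013 = 607.8000 mm

607.8000 mm
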